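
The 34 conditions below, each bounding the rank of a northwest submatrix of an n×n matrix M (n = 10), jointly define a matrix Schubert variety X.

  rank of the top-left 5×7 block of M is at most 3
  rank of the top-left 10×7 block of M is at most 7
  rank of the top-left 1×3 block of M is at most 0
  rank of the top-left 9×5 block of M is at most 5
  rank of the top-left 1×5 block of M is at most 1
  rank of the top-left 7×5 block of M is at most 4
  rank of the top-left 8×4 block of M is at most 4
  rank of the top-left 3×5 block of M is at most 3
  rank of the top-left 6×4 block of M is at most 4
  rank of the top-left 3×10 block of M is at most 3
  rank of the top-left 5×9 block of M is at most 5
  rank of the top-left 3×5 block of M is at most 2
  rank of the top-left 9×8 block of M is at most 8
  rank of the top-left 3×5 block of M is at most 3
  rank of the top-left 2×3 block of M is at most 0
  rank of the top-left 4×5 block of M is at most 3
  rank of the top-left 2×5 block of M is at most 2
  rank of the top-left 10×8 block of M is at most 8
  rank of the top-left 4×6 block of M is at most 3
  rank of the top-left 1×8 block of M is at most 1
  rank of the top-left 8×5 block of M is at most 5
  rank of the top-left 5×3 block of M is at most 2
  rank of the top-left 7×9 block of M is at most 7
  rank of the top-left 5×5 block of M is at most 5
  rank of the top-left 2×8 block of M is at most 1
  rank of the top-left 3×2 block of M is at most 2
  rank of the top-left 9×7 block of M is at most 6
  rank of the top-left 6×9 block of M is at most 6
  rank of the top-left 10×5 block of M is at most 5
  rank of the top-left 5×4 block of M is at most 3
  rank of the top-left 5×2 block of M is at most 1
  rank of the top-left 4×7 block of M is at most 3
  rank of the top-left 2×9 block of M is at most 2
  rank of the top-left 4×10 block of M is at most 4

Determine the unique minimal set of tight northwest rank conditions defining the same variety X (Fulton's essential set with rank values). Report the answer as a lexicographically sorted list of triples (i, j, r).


Reconstructing r_w from the 34 given conditions:

  row 1: 0, 0, 0, 1, 1, 1, 1, 1, 1, 1
  row 2: 0, 0, 0, 1, 1, 1, 1, 1, 2, 2
  row 3: 1, 1, 1, 2, 2, 2, 2, 2, 3, 3
  row 4: 1, 1, 2, 3, 3, 3, 3, 3, 4, 4
  row 5: 1, 1, 2, 3, 3, 3, 3, 4, 5, 5
  row 6: 1, 2, 3, 4, 4, 4, 4, 5, 6, 6
  row 7: 1, 2, 3, 4, 4, 5, 5, 6, 7, 7
  row 8: 1, 2, 3, 4, 5, 6, 6, 7, 8, 8
  row 9: 1, 2, 3, 4, 5, 6, 6, 7, 8, 9
  row 10: 1, 2, 3, 4, 5, 6, 7, 8, 9, 10

hence w(1..10) = (4, 9, 1, 3, 8, 2, 6, 5, 10, 7).

D(w) has 17 cells with 6 SE-corners; essential set:

[(2, 3, 0), (2, 8, 1), (5, 2, 1), (5, 7, 3), (7, 5, 4), (9, 7, 6)]


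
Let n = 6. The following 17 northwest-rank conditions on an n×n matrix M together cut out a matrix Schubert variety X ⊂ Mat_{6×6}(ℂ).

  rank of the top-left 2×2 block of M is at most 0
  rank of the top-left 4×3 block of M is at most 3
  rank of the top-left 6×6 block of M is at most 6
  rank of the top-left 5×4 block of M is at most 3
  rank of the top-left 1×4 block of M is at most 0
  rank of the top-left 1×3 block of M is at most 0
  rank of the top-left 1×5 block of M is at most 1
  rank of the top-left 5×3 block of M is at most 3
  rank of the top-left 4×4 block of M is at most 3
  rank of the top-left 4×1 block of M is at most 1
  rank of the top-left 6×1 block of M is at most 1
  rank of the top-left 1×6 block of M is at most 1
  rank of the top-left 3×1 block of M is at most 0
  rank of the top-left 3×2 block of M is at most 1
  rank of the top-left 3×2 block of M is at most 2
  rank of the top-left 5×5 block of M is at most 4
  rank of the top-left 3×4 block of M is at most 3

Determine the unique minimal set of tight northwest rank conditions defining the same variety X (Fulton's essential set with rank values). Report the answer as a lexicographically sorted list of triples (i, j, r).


Computing R[i][j] = min implied NW-rank bound (n=6, 17 conditions):

  i=1: 0 | 0 | 0 | 0 | 1 | 1
  i=2: 0 | 0 | 1 | 1 | 2 | 2
  i=3: 0 | 1 | 2 | 2 | 3 | 3
  i=4: 1 | 2 | 3 | 3 | 4 | 4
  i=5: 1 | 2 | 3 | 3 | 4 | 5
  i=6: 1 | 2 | 3 | 4 | 5 | 6

giving w = (5, 3, 2, 1, 6, 4) via Δ²R.

Fulton essential set (4 of the 8 Rothe cells):

[(1, 4, 0), (2, 2, 0), (3, 1, 0), (5, 4, 3)]


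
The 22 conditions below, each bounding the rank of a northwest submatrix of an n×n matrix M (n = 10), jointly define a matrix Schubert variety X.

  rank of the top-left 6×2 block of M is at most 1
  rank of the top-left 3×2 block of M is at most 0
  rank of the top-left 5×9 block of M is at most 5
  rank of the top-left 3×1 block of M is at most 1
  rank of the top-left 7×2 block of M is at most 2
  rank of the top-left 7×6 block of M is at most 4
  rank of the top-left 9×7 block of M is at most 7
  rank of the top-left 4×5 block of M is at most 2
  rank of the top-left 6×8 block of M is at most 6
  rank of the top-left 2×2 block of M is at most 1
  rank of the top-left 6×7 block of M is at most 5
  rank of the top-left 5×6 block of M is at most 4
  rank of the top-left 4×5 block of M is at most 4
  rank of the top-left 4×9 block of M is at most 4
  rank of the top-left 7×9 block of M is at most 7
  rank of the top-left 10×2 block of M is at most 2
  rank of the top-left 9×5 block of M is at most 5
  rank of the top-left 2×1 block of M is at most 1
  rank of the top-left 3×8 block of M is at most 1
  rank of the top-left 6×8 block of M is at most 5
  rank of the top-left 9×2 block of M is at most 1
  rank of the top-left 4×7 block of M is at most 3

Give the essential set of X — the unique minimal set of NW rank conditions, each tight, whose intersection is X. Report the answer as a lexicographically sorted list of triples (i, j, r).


The tightest implied rank at each (i,j), from the 22 conditions:

  0  0  1  1  1  1  1  1  1  1
  0  0  1  1  1  1  1  1  2  2
  0  0  1  1  1  1  1  1  2  3
  1  1  2  2  2  2  2  2  3  4
  1  1  2  3  3  3  3  3  4  5
  1  1  2  3  4  4  4  4  5  6
  1  1  2  3  4  4  5  5  6  7
  1  1  2  3  4  5  6  6  7  8
  1  1  2  3  4  5  6  7  8  9
  1  2  3  4  5  6  7  8  9  10

hence w(1..10) = (3, 9, 10, 1, 4, 5, 7, 6, 8, 2).

ℓ(w)=22; the 4 essential cells (i,j,r):

[(3, 2, 0), (3, 8, 1), (7, 6, 4), (9, 2, 1)]


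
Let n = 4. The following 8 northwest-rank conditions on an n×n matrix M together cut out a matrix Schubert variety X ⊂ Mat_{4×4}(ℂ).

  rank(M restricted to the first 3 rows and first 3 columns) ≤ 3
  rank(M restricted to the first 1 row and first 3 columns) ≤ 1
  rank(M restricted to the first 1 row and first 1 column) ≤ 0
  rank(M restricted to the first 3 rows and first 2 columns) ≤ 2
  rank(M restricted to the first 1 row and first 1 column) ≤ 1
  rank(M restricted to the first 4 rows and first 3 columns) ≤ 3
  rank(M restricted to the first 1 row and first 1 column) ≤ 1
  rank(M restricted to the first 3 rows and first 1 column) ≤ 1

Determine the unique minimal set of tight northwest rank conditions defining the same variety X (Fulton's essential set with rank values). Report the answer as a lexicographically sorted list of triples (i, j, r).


Propagating the 8 rank bounds to every northwest block:

  row 1: 0  1  1  1
  row 2: 1  2  2  2
  row 3: 1  2  3  3
  row 4: 1  2  3  4

reading off 1-entries of Δ²R: w = (2, 1, 3, 4).

|D(w)|=1, |Ess(w)|=1:

[(1, 1, 0)]


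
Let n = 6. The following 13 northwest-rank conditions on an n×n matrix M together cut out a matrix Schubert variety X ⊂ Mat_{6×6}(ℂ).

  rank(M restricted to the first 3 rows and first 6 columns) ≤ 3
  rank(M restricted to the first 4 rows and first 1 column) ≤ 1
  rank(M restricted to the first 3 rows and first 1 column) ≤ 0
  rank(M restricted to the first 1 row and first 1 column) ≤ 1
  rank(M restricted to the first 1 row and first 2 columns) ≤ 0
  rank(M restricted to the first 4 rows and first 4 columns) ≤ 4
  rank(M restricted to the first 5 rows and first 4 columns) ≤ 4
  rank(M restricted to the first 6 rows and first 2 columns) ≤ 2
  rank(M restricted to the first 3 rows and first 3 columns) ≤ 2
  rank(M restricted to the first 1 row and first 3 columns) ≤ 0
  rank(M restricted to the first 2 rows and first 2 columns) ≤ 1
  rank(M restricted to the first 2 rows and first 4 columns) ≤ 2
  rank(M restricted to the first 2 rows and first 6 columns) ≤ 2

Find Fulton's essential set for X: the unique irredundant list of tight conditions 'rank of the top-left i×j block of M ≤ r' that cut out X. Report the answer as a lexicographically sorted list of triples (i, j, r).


Reconstructing r_w from the 13 given conditions:

  i=1: 0 | 0 | 0 | 1 | 1 | 1
  i=2: 0 | 1 | 1 | 2 | 2 | 2
  i=3: 0 | 1 | 2 | 3 | 3 | 3
  i=4: 1 | 2 | 3 | 4 | 4 | 4
  i=5: 1 | 2 | 3 | 4 | 5 | 5
  i=6: 1 | 2 | 3 | 4 | 5 | 6

reading off 1-entries of Δ²R: w = (4, 2, 3, 1, 5, 6).

D(w) has 5 cells with 2 SE-corners; essential set:

[(1, 3, 0), (3, 1, 0)]


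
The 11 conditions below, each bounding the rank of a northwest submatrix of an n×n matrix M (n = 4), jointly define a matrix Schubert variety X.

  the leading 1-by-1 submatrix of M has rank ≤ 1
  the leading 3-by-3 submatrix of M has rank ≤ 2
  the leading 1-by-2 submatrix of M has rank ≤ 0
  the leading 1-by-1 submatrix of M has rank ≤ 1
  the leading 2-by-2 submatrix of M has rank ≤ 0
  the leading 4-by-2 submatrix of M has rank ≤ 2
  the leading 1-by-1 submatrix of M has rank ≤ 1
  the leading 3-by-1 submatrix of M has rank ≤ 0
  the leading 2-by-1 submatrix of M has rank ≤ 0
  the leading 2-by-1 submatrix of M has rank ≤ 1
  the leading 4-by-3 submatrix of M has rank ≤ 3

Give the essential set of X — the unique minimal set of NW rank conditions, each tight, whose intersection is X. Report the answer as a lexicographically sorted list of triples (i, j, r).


Reconstructing r_w from the 11 given conditions:

  i=1: 0  0  1  1
  i=2: 0  0  1  2
  i=3: 0  1  2  3
  i=4: 1  2  3  4

reading off 1-entries of Δ²R: w = (3, 4, 2, 1).

ℓ(w)=5; the 2 essential cells (i,j,r):

[(2, 2, 0), (3, 1, 0)]


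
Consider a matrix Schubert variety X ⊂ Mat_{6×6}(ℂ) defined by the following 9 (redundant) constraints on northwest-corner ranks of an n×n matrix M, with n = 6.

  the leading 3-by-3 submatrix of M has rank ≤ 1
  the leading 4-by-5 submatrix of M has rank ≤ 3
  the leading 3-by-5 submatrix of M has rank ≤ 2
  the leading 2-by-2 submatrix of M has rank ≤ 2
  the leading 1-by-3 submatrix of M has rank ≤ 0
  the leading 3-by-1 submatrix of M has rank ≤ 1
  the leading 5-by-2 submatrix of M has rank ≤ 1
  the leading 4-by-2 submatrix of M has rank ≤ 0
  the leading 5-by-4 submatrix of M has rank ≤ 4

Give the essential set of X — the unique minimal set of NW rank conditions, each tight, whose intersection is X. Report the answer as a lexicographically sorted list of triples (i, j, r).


Propagating the 9 rank bounds to every northwest block:

  R[1]: 0, 0, 0, 1, 1, 1
  R[2]: 0, 0, 1, 2, 2, 2
  R[3]: 0, 0, 1, 2, 2, 3
  R[4]: 0, 0, 1, 2, 3, 4
  R[5]: 1, 1, 2, 3, 4, 5
  R[6]: 1, 2, 3, 4, 5, 6

the unique w with this rank table is (4, 3, 6, 5, 1, 2).

Fulton essential set (3 of the 10 Rothe cells):

[(1, 3, 0), (3, 5, 2), (4, 2, 0)]


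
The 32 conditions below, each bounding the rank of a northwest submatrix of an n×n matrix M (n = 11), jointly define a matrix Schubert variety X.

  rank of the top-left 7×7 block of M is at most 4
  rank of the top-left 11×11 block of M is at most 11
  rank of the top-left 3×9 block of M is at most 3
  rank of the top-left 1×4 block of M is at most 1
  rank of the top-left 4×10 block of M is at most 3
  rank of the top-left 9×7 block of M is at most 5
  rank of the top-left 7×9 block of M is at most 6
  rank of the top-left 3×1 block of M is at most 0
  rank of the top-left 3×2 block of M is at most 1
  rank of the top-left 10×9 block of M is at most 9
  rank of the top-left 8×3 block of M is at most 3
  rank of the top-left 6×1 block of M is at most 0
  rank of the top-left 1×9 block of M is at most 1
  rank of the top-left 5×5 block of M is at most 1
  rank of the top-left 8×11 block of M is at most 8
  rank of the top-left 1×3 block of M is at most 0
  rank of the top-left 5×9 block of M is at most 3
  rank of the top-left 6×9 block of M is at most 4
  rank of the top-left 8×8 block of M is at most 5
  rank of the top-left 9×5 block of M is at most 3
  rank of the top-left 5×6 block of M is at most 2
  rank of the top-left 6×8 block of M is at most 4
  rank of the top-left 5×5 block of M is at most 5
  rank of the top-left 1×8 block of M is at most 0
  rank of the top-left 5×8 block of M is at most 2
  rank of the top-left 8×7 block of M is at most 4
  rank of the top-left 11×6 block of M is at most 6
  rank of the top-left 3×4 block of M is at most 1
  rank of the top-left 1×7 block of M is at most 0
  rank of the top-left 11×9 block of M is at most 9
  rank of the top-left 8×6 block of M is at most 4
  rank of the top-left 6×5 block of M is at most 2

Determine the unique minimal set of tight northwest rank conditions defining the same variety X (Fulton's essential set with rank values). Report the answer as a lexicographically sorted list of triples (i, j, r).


Propagating the 32 rank bounds to every northwest block:

  i=1: 0 0 0 0 0 0 0 0 1 1 1
  i=2: 0 1 1 1 1 1 1 1 2 2 2
  i=3: 0 1 1 1 1 2 2 2 3 3 3
  i=4: 0 1 1 1 1 2 2 2 3 3 4
  i=5: 0 1 1 1 1 2 2 2 3 4 5
  i=6: 0 1 2 2 2 3 3 3 4 5 6
  i=7: 1 2 3 3 3 4 4 4 5 6 7
  i=8: 1 2 3 3 3 4 4 5 6 7 8
  i=9: 1 2 3 3 3 4 5 6 7 8 9
  i=10: 1 2 3 4 4 5 6 7 8 9 10
  i=11: 1 2 3 4 5 6 7 8 9 10 11

reading off 1-entries of Δ²R: w = (9, 2, 6, 11, 10, 3, 1, 8, 7, 4, 5).

ℓ(w)=32; the 7 essential cells (i,j,r):

[(1, 8, 0), (4, 10, 3), (5, 5, 1), (5, 8, 2), (6, 1, 0), (8, 7, 4), (9, 5, 3)]


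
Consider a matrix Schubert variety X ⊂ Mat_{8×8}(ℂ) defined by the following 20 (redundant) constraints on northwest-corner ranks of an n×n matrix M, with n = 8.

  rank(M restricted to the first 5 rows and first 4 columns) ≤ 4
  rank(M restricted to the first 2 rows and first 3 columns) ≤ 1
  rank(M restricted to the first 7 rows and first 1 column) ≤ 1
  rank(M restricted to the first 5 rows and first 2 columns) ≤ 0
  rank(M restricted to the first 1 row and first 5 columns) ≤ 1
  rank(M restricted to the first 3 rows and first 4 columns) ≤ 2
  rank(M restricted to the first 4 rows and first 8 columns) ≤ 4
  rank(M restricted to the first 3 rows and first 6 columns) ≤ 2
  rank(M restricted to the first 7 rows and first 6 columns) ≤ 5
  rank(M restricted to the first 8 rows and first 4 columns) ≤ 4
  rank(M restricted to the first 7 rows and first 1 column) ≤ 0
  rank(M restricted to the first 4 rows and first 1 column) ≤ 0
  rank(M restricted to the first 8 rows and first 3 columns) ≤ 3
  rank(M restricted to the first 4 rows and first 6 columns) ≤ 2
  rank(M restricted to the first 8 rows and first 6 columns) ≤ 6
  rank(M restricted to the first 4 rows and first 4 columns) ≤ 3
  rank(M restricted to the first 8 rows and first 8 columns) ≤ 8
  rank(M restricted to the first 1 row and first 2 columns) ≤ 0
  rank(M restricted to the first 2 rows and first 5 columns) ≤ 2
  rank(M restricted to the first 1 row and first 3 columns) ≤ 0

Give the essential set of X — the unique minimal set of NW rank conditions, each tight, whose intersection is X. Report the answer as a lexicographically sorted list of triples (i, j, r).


Propagating the 20 rank bounds to every northwest block:

  0 0 0 1 1 1 1 1
  0 0 1 2 2 2 2 2
  0 0 1 2 2 2 3 3
  0 0 1 2 2 2 3 4
  0 0 1 2 3 3 4 5
  0 1 2 3 4 4 5 6
  0 1 2 3 4 5 6 7
  1 2 3 4 5 6 7 8

so w = (4, 3, 7, 8, 5, 2, 6, 1).

D(w) has 17 cells with 4 SE-corners; essential set:

[(1, 3, 0), (4, 6, 2), (5, 2, 0), (7, 1, 0)]


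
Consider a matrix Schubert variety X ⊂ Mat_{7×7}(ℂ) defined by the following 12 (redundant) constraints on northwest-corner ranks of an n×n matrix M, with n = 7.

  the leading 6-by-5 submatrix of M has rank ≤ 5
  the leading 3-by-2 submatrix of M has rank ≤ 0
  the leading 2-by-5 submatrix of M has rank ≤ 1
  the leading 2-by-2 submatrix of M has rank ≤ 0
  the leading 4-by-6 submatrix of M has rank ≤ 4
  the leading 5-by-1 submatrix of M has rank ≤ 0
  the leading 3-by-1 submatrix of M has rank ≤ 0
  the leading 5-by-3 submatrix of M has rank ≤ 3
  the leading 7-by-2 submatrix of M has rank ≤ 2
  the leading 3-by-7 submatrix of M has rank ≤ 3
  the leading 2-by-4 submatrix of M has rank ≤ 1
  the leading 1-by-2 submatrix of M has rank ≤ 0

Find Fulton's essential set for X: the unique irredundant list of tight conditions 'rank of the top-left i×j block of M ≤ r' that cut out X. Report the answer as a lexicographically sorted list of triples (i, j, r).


Rank table r_w(7×7) implied by the 12 constraints:

  R[1]: 0, 0, 1, 1, 1, 1, 1
  R[2]: 0, 0, 1, 1, 1, 2, 2
  R[3]: 0, 0, 1, 2, 2, 3, 3
  R[4]: 0, 1, 2, 3, 3, 4, 4
  R[5]: 0, 1, 2, 3, 4, 5, 5
  R[6]: 1, 2, 3, 4, 5, 6, 6
  R[7]: 1, 2, 3, 4, 5, 6, 7

reading off 1-entries of Δ²R: w = (3, 6, 4, 2, 5, 1, 7).

Fulton essential set (3 of the 10 Rothe cells):

[(2, 5, 1), (3, 2, 0), (5, 1, 0)]


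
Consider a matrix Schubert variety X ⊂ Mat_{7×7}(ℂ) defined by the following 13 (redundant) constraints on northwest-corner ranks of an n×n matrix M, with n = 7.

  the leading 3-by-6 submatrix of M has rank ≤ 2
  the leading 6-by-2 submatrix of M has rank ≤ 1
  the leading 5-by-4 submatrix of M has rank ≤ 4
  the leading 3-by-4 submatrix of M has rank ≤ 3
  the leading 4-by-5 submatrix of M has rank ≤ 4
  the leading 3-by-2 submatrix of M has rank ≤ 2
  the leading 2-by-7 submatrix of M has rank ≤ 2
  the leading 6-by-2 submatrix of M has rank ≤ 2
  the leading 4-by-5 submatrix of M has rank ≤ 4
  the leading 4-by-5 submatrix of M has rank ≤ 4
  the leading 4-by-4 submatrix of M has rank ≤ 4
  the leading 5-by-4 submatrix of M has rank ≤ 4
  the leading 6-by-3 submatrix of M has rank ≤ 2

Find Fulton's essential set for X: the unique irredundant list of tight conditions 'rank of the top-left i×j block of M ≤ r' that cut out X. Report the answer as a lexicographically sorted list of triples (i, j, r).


Recovering R(i,j) via the rank-extension bound from the 13 conditions:

  row 1: 1  1  1  1  1  1  1
  row 2: 1  1  2  2  2  2  2
  row 3: 1  1  2  2  2  2  3
  row 4: 1  1  2  3  3  3  4
  row 5: 1  1  2  3  4  4  5
  row 6: 1  1  2  3  4  5  6
  row 7: 1  2  3  4  5  6  7

second differences of R give the permutation w = (1, 3, 7, 4, 5, 6, 2).

Rothe diagram D(w) (8 cells), 2 SE-corners (essential conditions):

[(3, 6, 2), (6, 2, 1)]


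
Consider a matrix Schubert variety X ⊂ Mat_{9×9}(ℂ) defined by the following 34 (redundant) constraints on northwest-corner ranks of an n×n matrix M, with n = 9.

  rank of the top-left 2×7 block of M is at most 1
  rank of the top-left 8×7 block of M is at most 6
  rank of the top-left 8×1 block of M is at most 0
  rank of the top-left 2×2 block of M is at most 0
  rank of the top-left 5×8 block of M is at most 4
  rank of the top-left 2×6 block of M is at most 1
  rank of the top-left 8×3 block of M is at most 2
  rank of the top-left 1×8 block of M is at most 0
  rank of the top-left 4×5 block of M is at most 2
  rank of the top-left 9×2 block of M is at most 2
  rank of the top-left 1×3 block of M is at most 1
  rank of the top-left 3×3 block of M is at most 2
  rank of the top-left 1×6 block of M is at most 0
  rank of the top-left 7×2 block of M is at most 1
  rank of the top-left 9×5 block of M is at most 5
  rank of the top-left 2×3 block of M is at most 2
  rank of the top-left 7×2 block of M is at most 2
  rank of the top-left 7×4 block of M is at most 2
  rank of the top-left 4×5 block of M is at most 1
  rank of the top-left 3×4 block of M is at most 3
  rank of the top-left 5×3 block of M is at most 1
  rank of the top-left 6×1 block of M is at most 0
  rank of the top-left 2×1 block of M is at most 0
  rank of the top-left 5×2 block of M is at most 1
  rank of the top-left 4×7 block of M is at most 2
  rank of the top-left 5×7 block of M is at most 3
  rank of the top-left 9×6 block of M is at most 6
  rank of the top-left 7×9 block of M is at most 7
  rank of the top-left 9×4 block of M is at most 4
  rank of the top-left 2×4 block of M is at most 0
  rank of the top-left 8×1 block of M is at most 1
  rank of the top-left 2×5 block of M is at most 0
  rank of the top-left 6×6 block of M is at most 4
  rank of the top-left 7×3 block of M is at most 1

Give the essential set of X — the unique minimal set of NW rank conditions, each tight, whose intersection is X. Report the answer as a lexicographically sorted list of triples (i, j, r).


The tightest implied rank at each (i,j), from the 34 conditions:

  0 | 0 | 0 | 0 | 0 | 0 | 0 | 0 | 1
  0 | 0 | 0 | 0 | 0 | 1 | 1 | 1 | 2
  0 | 1 | 1 | 1 | 1 | 2 | 2 | 2 | 3
  0 | 1 | 1 | 1 | 1 | 2 | 2 | 3 | 4
  0 | 1 | 1 | 2 | 2 | 3 | 3 | 4 | 5
  0 | 1 | 1 | 2 | 3 | 4 | 4 | 5 | 6
  0 | 1 | 1 | 2 | 3 | 4 | 5 | 6 | 7
  0 | 1 | 2 | 3 | 4 | 5 | 6 | 7 | 8
  1 | 2 | 3 | 4 | 5 | 6 | 7 | 8 | 9

reading off 1-entries of Δ²R: w = (9, 6, 2, 8, 4, 5, 7, 3, 1).

ℓ(w)=26; the 6 essential cells (i,j,r):

[(1, 8, 0), (2, 5, 0), (4, 5, 1), (4, 7, 2), (7, 3, 1), (8, 1, 0)]


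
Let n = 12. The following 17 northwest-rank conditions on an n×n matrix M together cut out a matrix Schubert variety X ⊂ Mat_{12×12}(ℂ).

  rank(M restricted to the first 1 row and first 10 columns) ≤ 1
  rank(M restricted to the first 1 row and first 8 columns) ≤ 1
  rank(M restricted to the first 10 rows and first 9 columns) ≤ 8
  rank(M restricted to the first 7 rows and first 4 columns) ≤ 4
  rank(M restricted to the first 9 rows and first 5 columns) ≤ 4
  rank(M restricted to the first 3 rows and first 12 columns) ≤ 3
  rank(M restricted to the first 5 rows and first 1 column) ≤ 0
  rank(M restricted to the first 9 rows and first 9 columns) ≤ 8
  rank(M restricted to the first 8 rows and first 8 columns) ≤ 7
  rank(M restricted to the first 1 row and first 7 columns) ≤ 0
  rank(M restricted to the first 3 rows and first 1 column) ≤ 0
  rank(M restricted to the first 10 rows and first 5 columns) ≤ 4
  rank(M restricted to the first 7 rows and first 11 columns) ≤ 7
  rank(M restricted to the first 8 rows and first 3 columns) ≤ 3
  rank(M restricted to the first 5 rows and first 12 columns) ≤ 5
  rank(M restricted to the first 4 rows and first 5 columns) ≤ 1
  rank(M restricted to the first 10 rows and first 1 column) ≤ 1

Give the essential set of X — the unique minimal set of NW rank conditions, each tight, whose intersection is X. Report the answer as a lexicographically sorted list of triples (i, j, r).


Computing R[i][j] = min implied NW-rank bound (n=12, 17 conditions):

  0 0 0 0 0 0 0 1 1 1 1 1
  0 1 1 1 1 1 1 2 2 2 2 2
  0 1 1 1 1 2 2 3 3 3 3 3
  0 1 1 1 1 2 3 4 4 4 4 4
  0 1 2 2 2 3 4 5 5 5 5 5
  1 2 3 3 3 4 5 6 6 6 6 6
  1 2 3 4 4 5 6 7 7 7 7 7
  1 2 3 4 4 5 6 7 8 8 8 8
  1 2 3 4 4 5 6 7 8 9 9 9
  1 2 3 4 4 5 6 7 8 9 10 10
  1 2 3 4 5 6 7 8 9 10 11 11
  1 2 3 4 5 6 7 8 9 10 11 12

giving w = (8, 2, 6, 7, 3, 1, 4, 9, 10, 11, 5, 12) via Δ²R.

Rothe diagram D(w) (20 cells), 4 SE-corners (essential conditions):

[(1, 7, 0), (4, 5, 1), (5, 1, 0), (10, 5, 4)]


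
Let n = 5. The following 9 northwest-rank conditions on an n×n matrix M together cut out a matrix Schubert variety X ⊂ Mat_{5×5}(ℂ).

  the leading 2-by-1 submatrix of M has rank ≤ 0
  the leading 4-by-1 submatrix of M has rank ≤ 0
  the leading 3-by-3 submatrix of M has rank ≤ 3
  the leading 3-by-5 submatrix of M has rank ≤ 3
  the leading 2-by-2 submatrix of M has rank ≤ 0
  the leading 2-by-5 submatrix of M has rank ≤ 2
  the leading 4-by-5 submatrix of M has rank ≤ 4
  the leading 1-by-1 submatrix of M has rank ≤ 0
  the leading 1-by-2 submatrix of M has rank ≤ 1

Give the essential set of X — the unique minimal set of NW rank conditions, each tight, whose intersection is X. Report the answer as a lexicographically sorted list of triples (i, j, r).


Rank table r_w(5×5) implied by the 9 constraints:

  R[1]: 0 | 0 | 1 | 1 | 1
  R[2]: 0 | 0 | 1 | 2 | 2
  R[3]: 0 | 1 | 2 | 3 | 3
  R[4]: 0 | 1 | 2 | 3 | 4
  R[5]: 1 | 2 | 3 | 4 | 5

hence w(1..5) = (3, 4, 2, 5, 1).

D(w) has 6 cells with 2 SE-corners; essential set:

[(2, 2, 0), (4, 1, 0)]


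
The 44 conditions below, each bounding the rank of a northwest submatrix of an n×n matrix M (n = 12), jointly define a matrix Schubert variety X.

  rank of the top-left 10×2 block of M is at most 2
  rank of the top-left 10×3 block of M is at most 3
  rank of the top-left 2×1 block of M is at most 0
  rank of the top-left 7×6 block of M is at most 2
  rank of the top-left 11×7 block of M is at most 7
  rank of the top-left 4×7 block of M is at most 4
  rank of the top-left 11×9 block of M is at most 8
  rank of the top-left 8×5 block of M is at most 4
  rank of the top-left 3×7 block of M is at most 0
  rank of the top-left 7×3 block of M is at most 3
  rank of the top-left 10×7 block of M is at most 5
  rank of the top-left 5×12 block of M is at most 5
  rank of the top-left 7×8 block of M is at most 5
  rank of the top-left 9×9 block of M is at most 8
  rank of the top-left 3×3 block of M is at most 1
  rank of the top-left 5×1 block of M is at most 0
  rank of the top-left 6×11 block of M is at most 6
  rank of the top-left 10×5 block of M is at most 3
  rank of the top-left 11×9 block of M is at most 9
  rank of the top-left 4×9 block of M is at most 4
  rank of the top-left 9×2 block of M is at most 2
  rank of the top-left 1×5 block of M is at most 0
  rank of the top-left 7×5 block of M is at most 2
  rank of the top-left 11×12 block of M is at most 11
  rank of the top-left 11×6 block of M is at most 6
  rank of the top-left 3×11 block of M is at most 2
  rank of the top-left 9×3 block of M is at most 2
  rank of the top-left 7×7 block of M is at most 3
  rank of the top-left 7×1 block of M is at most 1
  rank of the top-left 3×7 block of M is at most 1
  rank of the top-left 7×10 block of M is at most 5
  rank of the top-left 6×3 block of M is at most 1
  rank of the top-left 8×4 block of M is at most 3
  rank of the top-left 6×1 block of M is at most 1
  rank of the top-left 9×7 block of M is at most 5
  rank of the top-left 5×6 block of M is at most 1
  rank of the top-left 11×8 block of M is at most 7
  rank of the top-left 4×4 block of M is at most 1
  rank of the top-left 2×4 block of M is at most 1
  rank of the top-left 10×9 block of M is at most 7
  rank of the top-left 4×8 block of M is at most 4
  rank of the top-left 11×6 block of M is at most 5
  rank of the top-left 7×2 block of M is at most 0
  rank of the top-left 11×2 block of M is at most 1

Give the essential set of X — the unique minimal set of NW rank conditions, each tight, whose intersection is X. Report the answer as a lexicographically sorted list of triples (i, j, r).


Rank table r_w(12×12) implied by the 44 constraints:

  R[1]: 0 0 0 0 0 0 0 1 1 1 1 1
  R[2]: 0 0 0 0 0 0 0 1 2 2 2 2
  R[3]: 0 0 0 0 0 0 0 1 2 2 2 3
  R[4]: 0 0 1 1 1 1 1 2 3 3 3 4
  R[5]: 0 0 1 1 1 1 2 3 4 4 4 5
  R[6]: 0 0 1 2 2 2 3 4 5 5 5 6
  R[7]: 0 0 1 2 2 2 3 4 5 5 6 7
  R[8]: 1 1 2 3 3 3 4 5 6 6 7 8
  R[9]: 1 1 2 3 3 4 5 6 7 7 8 9
  R[10]: 1 1 2 3 3 4 5 6 7 8 9 10
  R[11]: 1 1 2 3 4 5 6 7 8 9 10 11
  R[12]: 1 2 3 4 5 6 7 8 9 10 11 12

second differences of R give the permutation w = (8, 9, 12, 3, 7, 4, 11, 1, 6, 10, 5, 2).

Fulton essential set (8 of the 42 Rothe cells):

[(3, 7, 0), (3, 11, 2), (5, 6, 1), (7, 2, 0), (7, 6, 2), (7, 10, 5), (10, 5, 3), (11, 2, 1)]


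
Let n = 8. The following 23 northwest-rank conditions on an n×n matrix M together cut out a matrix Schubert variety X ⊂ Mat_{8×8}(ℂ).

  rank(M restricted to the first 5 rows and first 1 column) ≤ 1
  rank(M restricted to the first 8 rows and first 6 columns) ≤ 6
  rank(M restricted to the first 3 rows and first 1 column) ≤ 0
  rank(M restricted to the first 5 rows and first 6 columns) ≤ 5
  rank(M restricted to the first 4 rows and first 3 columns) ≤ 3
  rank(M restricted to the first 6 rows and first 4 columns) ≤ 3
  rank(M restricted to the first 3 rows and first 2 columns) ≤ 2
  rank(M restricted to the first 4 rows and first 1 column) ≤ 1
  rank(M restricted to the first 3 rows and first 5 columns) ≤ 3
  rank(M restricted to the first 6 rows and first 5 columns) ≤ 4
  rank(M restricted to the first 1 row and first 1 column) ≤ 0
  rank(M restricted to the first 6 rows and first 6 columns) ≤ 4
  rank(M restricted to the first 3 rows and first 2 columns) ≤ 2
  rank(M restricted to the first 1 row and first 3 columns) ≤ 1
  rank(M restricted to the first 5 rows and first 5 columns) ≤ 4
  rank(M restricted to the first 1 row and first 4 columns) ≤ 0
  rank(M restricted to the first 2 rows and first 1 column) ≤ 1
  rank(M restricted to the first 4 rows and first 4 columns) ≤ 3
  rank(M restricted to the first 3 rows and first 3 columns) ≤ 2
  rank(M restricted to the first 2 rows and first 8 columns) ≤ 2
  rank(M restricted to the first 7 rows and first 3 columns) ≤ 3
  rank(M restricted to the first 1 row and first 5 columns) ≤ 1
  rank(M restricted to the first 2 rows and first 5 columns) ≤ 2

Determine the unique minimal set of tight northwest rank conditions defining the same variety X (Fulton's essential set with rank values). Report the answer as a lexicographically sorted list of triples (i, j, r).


Reconstructing r_w from the 23 given conditions:

  R[1]: 0 | 0 | 0 | 0 | 1 | 1 | 1 | 1
  R[2]: 0 | 1 | 1 | 1 | 2 | 2 | 2 | 2
  R[3]: 0 | 1 | 2 | 2 | 3 | 3 | 3 | 3
  R[4]: 1 | 2 | 3 | 3 | 4 | 4 | 4 | 4
  R[5]: 1 | 2 | 3 | 3 | 4 | 4 | 5 | 5
  R[6]: 1 | 2 | 3 | 3 | 4 | 4 | 5 | 6
  R[7]: 1 | 2 | 3 | 4 | 5 | 5 | 6 | 7
  R[8]: 1 | 2 | 3 | 4 | 5 | 6 | 7 | 8

giving w = (5, 2, 3, 1, 7, 8, 4, 6) via Δ²R.

ℓ(w)=10; the 4 essential cells (i,j,r):

[(1, 4, 0), (3, 1, 0), (6, 4, 3), (6, 6, 4)]


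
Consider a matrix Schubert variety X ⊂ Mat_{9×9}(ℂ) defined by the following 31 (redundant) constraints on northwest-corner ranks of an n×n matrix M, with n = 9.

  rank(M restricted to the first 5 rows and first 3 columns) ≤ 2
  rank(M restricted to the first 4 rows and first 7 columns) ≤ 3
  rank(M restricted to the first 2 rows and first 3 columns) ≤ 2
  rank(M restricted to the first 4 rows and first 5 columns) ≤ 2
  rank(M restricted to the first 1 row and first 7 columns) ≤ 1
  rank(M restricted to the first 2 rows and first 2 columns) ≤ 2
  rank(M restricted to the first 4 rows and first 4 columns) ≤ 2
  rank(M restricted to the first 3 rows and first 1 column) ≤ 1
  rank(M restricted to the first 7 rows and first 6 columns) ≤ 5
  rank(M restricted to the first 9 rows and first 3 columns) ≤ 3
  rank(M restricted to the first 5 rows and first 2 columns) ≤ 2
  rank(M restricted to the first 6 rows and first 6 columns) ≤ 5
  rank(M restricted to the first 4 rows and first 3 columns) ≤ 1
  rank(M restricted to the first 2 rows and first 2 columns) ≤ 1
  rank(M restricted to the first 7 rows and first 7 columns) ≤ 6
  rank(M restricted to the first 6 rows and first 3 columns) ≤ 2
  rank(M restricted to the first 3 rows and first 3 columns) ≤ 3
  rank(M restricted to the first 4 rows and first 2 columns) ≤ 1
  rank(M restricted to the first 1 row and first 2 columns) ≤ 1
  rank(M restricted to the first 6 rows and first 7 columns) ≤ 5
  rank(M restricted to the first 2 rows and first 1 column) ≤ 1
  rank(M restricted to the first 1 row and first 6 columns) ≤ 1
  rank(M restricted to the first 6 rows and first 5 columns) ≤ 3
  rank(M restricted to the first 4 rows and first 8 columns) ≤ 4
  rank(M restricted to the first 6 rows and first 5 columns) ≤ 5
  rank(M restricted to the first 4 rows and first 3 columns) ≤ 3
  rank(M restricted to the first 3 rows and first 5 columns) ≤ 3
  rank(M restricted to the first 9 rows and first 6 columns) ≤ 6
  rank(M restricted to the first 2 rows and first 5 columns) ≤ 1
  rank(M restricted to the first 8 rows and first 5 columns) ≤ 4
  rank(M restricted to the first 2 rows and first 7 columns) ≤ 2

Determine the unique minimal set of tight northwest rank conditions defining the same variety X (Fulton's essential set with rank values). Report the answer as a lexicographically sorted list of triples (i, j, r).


Computing R[i][j] = min implied NW-rank bound (n=9, 31 conditions):

  i=1: 1  1  1  1  1  1  1  1  1
  i=2: 1  1  1  1  1  2  2  2  2
  i=3: 1  1  1  2  2  3  3  3  3
  i=4: 1  1  1  2  2  3  3  4  4
  i=5: 1  2  2  3  3  4  4  5  5
  i=6: 1  2  2  3  3  4  5  6  6
  i=7: 1  2  3  4  4  5  6  7  7
  i=8: 1  2  3  4  4  5  6  7  8
  i=9: 1  2  3  4  5  6  7  8  9

giving w = (1, 6, 4, 8, 2, 7, 3, 9, 5) via Δ²R.

D(w) has 13 cells with 7 SE-corners; essential set:

[(2, 5, 1), (4, 3, 1), (4, 5, 2), (4, 7, 3), (6, 3, 2), (6, 5, 3), (8, 5, 4)]


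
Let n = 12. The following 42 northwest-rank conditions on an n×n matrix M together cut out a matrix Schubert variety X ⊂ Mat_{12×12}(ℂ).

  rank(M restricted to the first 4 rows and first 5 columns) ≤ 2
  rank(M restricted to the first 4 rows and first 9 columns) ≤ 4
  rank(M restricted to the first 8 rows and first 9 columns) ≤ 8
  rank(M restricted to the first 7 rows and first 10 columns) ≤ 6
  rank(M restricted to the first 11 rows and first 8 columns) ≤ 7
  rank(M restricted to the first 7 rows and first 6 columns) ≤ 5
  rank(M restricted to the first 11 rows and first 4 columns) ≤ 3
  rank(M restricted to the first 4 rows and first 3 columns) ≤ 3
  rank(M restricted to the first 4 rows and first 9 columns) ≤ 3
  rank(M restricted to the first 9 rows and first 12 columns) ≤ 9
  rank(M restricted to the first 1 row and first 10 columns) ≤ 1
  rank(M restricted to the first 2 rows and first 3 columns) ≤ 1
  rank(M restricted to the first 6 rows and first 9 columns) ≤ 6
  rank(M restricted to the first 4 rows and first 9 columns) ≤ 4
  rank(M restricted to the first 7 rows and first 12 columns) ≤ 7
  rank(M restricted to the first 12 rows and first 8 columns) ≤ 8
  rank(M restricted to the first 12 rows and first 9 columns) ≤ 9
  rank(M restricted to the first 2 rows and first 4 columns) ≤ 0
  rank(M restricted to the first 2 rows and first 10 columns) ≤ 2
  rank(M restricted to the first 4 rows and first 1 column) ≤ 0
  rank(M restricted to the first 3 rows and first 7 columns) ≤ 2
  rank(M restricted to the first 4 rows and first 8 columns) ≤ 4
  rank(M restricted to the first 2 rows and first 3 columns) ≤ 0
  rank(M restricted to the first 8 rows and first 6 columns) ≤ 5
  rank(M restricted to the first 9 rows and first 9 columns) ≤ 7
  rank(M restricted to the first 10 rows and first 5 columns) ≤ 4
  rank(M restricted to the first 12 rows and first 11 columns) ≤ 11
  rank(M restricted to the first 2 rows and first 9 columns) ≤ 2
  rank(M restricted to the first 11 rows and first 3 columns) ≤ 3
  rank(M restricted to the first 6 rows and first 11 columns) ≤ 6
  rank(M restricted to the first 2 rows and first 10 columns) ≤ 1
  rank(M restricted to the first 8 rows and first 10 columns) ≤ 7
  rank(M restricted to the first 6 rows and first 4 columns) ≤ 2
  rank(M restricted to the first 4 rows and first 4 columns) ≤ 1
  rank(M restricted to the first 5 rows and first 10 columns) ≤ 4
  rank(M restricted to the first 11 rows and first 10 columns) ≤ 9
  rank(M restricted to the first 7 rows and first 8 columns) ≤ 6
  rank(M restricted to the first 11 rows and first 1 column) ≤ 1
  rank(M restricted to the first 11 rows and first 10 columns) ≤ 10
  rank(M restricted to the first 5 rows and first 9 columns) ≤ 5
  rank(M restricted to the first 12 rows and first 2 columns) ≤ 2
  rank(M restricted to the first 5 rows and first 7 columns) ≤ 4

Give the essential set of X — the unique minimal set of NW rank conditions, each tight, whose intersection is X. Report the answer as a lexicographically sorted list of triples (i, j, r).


Propagating the 42 rank bounds to every northwest block:

  0  0  0  0  1  1  1  1  1  1  1  1
  0  0  0  0  1  1  1  1  1  1  2  2
  0  1  1  1  2  2  2  2  2  2  3  3
  0  1  1  1  2  3  3  3  3  3  4  4
  1  2  2  2  3  4  4  4  4  4  5  5
  1  2  2  2  3  4  5  5  5  5  6  6
  1  2  3  3  4  5  6  6  6  6  7  7
  1  2  3  3  4  5  6  7  7  7  8  8
  1  2  3  3  4  5  6  7  7  8  9  9
  1  2  3  3  4  5  6  7  8  9  10  10
  1  2  3  3  4  5  6  7  8  9  10  11
  1  2  3  4  5  6  7  8  9  10  11  12

second differences of R give the permutation w = (5, 11, 2, 6, 1, 7, 3, 8, 10, 9, 12, 4).

7 SE-corners of the 24-cell Rothe diagram give Ess(w):

[(2, 4, 0), (2, 10, 1), (4, 1, 0), (4, 4, 1), (6, 4, 2), (9, 9, 7), (11, 4, 3)]


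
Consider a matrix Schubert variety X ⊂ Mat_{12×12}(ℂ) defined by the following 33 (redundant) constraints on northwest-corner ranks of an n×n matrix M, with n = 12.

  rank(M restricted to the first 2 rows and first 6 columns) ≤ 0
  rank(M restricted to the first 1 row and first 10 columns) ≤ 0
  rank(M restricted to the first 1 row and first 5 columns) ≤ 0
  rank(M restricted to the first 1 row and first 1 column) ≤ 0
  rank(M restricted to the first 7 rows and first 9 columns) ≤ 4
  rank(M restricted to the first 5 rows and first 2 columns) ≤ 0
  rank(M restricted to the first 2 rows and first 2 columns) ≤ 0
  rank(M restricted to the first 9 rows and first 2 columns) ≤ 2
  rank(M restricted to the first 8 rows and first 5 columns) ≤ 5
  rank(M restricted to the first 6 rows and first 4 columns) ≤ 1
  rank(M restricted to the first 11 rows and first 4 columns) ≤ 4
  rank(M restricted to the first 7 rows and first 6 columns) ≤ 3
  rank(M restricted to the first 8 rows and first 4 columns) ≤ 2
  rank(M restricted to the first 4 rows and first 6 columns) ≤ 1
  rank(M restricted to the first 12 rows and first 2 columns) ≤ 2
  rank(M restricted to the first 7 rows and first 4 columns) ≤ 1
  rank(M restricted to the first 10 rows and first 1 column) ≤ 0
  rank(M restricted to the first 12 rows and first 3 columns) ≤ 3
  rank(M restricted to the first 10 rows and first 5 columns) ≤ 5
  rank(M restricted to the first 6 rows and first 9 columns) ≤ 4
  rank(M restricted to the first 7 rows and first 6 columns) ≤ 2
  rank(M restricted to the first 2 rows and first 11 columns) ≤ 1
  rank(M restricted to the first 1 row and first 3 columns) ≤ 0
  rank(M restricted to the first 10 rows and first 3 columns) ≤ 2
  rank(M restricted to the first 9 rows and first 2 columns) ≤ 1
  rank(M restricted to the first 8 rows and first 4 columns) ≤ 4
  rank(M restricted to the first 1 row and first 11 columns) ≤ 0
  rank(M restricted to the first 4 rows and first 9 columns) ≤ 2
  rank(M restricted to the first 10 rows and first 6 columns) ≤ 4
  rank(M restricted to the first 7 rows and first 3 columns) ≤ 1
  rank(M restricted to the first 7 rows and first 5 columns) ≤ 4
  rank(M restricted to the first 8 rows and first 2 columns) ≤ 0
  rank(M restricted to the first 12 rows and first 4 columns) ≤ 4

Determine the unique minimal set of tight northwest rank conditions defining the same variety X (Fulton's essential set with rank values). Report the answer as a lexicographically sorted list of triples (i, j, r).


Reconstructing r_w from the 33 given conditions:

  row 1: 0 | 0 | 0 | 0 | 0 | 0 | 0 | 0 | 0 | 0 | 0 | 1
  row 2: 0 | 0 | 0 | 0 | 0 | 0 | 1 | 1 | 1 | 1 | 1 | 2
  row 3: 0 | 0 | 1 | 1 | 1 | 1 | 2 | 2 | 2 | 2 | 2 | 3
  row 4: 0 | 0 | 1 | 1 | 1 | 1 | 2 | 2 | 2 | 3 | 3 | 4
  row 5: 0 | 0 | 1 | 1 | 2 | 2 | 3 | 3 | 3 | 4 | 4 | 5
  row 6: 0 | 0 | 1 | 1 | 2 | 2 | 3 | 4 | 4 | 5 | 5 | 6
  row 7: 0 | 0 | 1 | 1 | 2 | 2 | 3 | 4 | 4 | 5 | 6 | 7
  row 8: 0 | 0 | 1 | 2 | 3 | 3 | 4 | 5 | 5 | 6 | 7 | 8
  row 9: 0 | 1 | 2 | 3 | 4 | 4 | 5 | 6 | 6 | 7 | 8 | 9
  row 10: 0 | 1 | 2 | 3 | 4 | 4 | 5 | 6 | 7 | 8 | 9 | 10
  row 11: 1 | 2 | 3 | 4 | 5 | 5 | 6 | 7 | 8 | 9 | 10 | 11
  row 12: 1 | 2 | 3 | 4 | 5 | 6 | 7 | 8 | 9 | 10 | 11 | 12

giving w = (12, 7, 3, 10, 5, 8, 11, 4, 2, 9, 1, 6) via Δ²R.

Fulton essential set (10 of the 43 Rothe cells):

[(1, 11, 0), (2, 6, 0), (4, 6, 1), (4, 9, 2), (7, 4, 1), (7, 6, 2), (7, 9, 4), (8, 2, 0), (10, 1, 0), (10, 6, 4)]
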